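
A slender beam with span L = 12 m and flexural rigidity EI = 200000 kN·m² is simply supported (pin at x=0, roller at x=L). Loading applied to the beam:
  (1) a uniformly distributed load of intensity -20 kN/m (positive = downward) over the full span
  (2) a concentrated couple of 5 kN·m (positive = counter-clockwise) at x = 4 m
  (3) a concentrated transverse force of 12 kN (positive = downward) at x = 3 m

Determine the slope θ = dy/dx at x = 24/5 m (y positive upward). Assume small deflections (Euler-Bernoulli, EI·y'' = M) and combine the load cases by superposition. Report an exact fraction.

θ(24/5) = 63017/30000000 rad

Load 1 — uniform load w=-20 kN/m over full span:
  θ_1 = -w(L³-6Lx²+4x³)/(24EI) = -(-20)·(12³-6·12·(24/5)²+4·(24/5)³)/(24·200000) = 333/156250 rad
Load 2 — applied couple M₀=5 kN·m at a=4 m (b=L-a=8):
  θ_2 = (M₀x²/(2L)-M₀(x-a)+C₁)/EI  [x>a] with C₁=M₀(3b²-L²)/(6L)=10/3 = (5·(24/5)²/(2·12)-5·((24/5)-4)+(10/3))/200000 = 31/1500000 rad
Load 3 — point force P=12 kN at a=3 m (b=L-a=9):
  θ_3 = -Pa(2L²-6Lx+3x²+a²)/(6LEI)  [x>a] = -12·3·(2·12²-6·12·(24/5)+3·(24/5)²+3²)/(6·12·200000) = -513/10000000 rad
Superposition: θ = Σ θ_i = 63017/30000000 rad ≈ 0.002101 rad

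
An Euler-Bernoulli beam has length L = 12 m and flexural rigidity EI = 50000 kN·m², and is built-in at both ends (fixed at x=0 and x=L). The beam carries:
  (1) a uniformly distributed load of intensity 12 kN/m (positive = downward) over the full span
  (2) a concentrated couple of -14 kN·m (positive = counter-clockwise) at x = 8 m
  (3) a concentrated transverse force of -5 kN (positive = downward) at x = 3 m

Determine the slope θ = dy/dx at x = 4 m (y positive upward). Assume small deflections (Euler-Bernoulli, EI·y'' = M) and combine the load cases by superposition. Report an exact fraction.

Load 1 — uniform load w=12 kN/m over full span:
  θ_1 = -wx(L-x)(L-2x)/(12EI) = -12·4·(12-4)·(12-2·4)/(12·50000) = -8/3125 rad
Load 2 — applied couple M₀=-14 kN·m at a=8 m (b=L-a=4):
  θ_2 = (R_Ax²/2 - M_Ax)/EI  [x≤a] with R_A=-14/9, M_A=-14/3 = ((-14/9)·4²/2 - (-14/3)·4)/50000 = 7/56250 rad
Load 3 — point force P=-5 kN at a=3 m (b=L-a=9):
  θ_3 = Pa²(L-x)(2bL-(3b+a)(L-x))/(2L³EI)  [x>a] = (-5)·3²·(12-4)·(2·9·12-(3·9+3)·(12-4))/(2·12³·50000) = 1/20000 rad
Superposition: θ = Σ θ_i = -2147/900000 rad ≈ -0.002386 rad

θ(4) = -2147/900000 rad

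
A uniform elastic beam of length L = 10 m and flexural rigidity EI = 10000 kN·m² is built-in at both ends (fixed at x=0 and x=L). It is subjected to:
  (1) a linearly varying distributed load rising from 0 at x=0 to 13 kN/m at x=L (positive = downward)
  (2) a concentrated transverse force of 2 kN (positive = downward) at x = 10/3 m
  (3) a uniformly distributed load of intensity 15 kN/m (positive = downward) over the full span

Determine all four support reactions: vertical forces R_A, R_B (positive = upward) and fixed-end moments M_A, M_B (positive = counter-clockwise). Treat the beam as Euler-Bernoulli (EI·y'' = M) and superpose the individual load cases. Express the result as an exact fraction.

Load 1 — triangular load w₀=13 kN/m (0→w₀ over full span):
  R_A = 3w₀L/20 = 3·13·10/20 = 39/2 kN
  M_A = w₀L²/30 = 13·10²/30 = 130/3 kN·m
  R_B = 7w₀L/20 = 7·13·10/20 = 91/2 kN
  M_B = -w₀L²/20 = -13·10²/20 = -65 kN·m
Load 2 — point force P=2 kN at a=10/3 m (b=L-a=20/3):
  R_A = Pb²(3a+b)/L³ = 2·(20/3)²·(3·(10/3)+(20/3))/10³ = 40/27 kN
  M_A = Pab²/L² = 2·(10/3)·(20/3)²/10² = 80/27 kN·m
  R_B = Pa²(a+3b)/L³ = 2·(10/3)²·((10/3)+3·(20/3))/10³ = 14/27 kN
  M_B = -Pa²b/L² = -2·(10/3)²·(20/3)/10² = -40/27 kN·m
Load 3 — uniform load w=15 kN/m over full span:
  R_A = wL/2 = 15·10/2 = 75 kN
  M_A = wL²/12 = 15·10²/12 = 125 kN·m
  R_B = wL/2 = 15·10/2 = 75 kN
  M_B = -wL²/12 = -15·10²/12 = -125 kN·m
Superposition: R_A = 5183/54 kN, M_A = 4625/27 kN·m, R_B = 6535/54 kN, M_B = -5170/27 kN·m

R_A = 5183/54 kN, M_A = 4625/27 kN·m, R_B = 6535/54 kN, M_B = -5170/27 kN·m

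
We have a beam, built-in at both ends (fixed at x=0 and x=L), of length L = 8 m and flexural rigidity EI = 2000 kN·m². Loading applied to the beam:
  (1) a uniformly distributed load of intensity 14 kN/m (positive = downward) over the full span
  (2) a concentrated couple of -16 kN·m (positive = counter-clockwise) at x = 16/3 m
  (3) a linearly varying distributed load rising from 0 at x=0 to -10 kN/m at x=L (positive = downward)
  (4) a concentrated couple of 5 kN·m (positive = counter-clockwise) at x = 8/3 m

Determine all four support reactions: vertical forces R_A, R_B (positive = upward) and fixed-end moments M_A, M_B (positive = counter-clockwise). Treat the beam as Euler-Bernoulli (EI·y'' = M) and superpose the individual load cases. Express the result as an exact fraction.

R_A = 253/6 kN, M_A = 48 kN·m, R_B = 179/6 kN, M_B = -41 kN·m

Load 1 — uniform load w=14 kN/m over full span:
  R_A = wL/2 = 14·8/2 = 56 kN
  M_A = wL²/12 = 14·8²/12 = 224/3 kN·m
  R_B = wL/2 = 14·8/2 = 56 kN
  M_B = -wL²/12 = -14·8²/12 = -224/3 kN·m
Load 2 — applied couple M₀=-16 kN·m at a=16/3 m (b=L-a=8/3):
  R_A = 6M₀ab/L³ = 6·(-16)·(16/3)·(8/3)/8³ = -8/3 kN
  M_A = M₀b(2a-b)/L² = (-16)·(8/3)·(2·(16/3)-(8/3))/8² = -16/3 kN·m
  R_B = -6M₀ab/L³ = -6·(-16)·(16/3)·(8/3)/8³ = 8/3 kN
  M_B = M₀a(2b-a)/L² = (-16)·(16/3)·(2·(8/3)-(16/3))/8² = 0 kN·m
Load 3 — triangular load w₀=-10 kN/m (0→w₀ over full span):
  R_A = 3w₀L/20 = 3·(-10)·8/20 = -12 kN
  M_A = w₀L²/30 = (-10)·8²/30 = -64/3 kN·m
  R_B = 7w₀L/20 = 7·(-10)·8/20 = -28 kN
  M_B = -w₀L²/20 = -(-10)·8²/20 = 32 kN·m
Load 4 — applied couple M₀=5 kN·m at a=8/3 m (b=L-a=16/3):
  R_A = 6M₀ab/L³ = 6·5·(8/3)·(16/3)/8³ = 5/6 kN
  M_A = M₀b(2a-b)/L² = 5·(16/3)·(2·(8/3)-(16/3))/8² = 0 kN·m
  R_B = -6M₀ab/L³ = -6·5·(8/3)·(16/3)/8³ = -5/6 kN
  M_B = M₀a(2b-a)/L² = 5·(8/3)·(2·(16/3)-(8/3))/8² = 5/3 kN·m
Superposition: R_A = 253/6 kN, M_A = 48 kN·m, R_B = 179/6 kN, M_B = -41 kN·m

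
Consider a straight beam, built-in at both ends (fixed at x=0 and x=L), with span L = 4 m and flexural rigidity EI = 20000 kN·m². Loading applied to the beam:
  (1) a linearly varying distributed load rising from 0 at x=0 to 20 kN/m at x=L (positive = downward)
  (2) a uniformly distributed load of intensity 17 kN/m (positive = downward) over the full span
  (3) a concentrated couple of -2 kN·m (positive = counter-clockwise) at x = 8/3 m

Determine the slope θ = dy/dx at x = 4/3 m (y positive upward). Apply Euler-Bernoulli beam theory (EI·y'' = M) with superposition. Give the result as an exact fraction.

Load 1 — triangular load w₀=20 kN/m (0→w₀ over full span):
  θ_1 = -w₀(2x(L-x)(L-2x)(x+2L)+x²(L-x)²)/(120LEI) = -20·(2·(4/3)·(4-(4/3))·(4-2·(4/3))·((4/3)+2·4)+(4/3)²·(4-(4/3))²)/(120·4·20000) = -32/151875 rad
Load 2 — uniform load w=17 kN/m over full span:
  θ_2 = -wx(L-x)(L-2x)/(12EI) = -17·(4/3)·(4-(4/3))·(4-2·(4/3))/(12·20000) = -17/50625 rad
Load 3 — applied couple M₀=-2 kN·m at a=8/3 m (b=L-a=4/3):
  θ_3 = (R_Ax²/2 - M_Ax)/EI  [x≤a] with R_A=-2/3, M_A=-2/3 = ((-2/3)·(4/3)²/2 - (-2/3)·(4/3))/20000 = 1/67500 rad
Superposition: θ = Σ θ_i = -323/607500 rad ≈ -0.000532 rad

θ(4/3) = -323/607500 rad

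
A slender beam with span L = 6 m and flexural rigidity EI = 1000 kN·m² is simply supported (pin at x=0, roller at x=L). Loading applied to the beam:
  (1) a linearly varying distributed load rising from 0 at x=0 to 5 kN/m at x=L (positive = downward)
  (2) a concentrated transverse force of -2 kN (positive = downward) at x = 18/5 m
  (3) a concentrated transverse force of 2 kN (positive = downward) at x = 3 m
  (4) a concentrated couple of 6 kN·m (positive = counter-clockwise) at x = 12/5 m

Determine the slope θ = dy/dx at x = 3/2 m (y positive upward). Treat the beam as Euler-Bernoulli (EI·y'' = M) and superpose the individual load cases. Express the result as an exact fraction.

Load 1 — triangular load w₀=5 kN/m (0→w₀ over full span):
  θ_1 = -w₀(7L⁴-30L²x²+15x⁴)/(360LEI) = -5·(7·6⁴-30·6²·(3/2)²+15·(3/2)⁴)/(360·6·1000) = -3981/256000 rad
Load 2 — point force P=-2 kN at a=18/5 m (b=L-a=12/5):
  θ_2 = -Pb(L²-b²-3x²)/(6LEI)  [x≤a] = -(-2)·(12/5)·(6²-(12/5)²-3·(3/2)²)/(6·6·1000) = 783/250000 rad
Load 3 — point force P=2 kN at a=3 m (b=L-a=3):
  θ_3 = -Pb(L²-b²-3x²)/(6LEI)  [x≤a] = -2·3·(6²-3²-3·(3/2)²)/(6·6·1000) = -27/8000 rad
Load 4 — applied couple M₀=6 kN·m at a=12/5 m (b=L-a=18/5):
  θ_4 = (M₀x²/(2L)+C₁)/EI  [x≤a] with C₁=M₀(3b²-L²)/(6L)=12/25 = (6·(3/2)²/(2·6)+(12/25))/1000 = 321/200000 rad
Superposition: θ = Σ θ_i = -454041/32000000 rad ≈ -0.014189 rad

θ(3/2) = -454041/32000000 rad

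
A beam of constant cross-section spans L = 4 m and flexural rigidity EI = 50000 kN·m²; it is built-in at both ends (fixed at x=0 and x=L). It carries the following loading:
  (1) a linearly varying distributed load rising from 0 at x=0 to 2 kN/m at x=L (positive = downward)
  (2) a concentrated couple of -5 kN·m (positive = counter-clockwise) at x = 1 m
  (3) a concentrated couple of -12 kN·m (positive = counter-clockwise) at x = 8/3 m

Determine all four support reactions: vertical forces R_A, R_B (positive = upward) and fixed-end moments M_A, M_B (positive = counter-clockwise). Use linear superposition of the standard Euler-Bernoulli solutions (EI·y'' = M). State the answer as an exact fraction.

R_A = -673/160 kN, M_A = -479/240 kN·m, R_B = 1313/160 kN, M_B = -253/80 kN·m

Load 1 — triangular load w₀=2 kN/m (0→w₀ over full span):
  R_A = 3w₀L/20 = 3·2·4/20 = 6/5 kN
  M_A = w₀L²/30 = 2·4²/30 = 16/15 kN·m
  R_B = 7w₀L/20 = 7·2·4/20 = 14/5 kN
  M_B = -w₀L²/20 = -2·4²/20 = -8/5 kN·m
Load 2 — applied couple M₀=-5 kN·m at a=1 m (b=L-a=3):
  R_A = 6M₀ab/L³ = 6·(-5)·1·3/4³ = -45/32 kN
  M_A = M₀b(2a-b)/L² = (-5)·3·(2·1-3)/4² = 15/16 kN·m
  R_B = -6M₀ab/L³ = -6·(-5)·1·3/4³ = 45/32 kN
  M_B = M₀a(2b-a)/L² = (-5)·1·(2·3-1)/4² = -25/16 kN·m
Load 3 — applied couple M₀=-12 kN·m at a=8/3 m (b=L-a=4/3):
  R_A = 6M₀ab/L³ = 6·(-12)·(8/3)·(4/3)/4³ = -4 kN
  M_A = M₀b(2a-b)/L² = (-12)·(4/3)·(2·(8/3)-(4/3))/4² = -4 kN·m
  R_B = -6M₀ab/L³ = -6·(-12)·(8/3)·(4/3)/4³ = 4 kN
  M_B = M₀a(2b-a)/L² = (-12)·(8/3)·(2·(4/3)-(8/3))/4² = 0 kN·m
Superposition: R_A = -673/160 kN, M_A = -479/240 kN·m, R_B = 1313/160 kN, M_B = -253/80 kN·m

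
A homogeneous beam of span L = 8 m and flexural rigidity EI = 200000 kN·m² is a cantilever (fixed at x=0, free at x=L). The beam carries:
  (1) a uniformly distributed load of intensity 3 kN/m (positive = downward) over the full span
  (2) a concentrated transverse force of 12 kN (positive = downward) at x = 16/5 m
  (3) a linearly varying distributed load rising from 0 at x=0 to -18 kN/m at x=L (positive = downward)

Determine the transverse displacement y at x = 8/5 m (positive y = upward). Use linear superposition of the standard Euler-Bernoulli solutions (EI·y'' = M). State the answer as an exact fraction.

Load 1 — uniform load w=3 kN/m over full span:
  y_1 = -wx²(x²-4Lx+6L²)/(24EI) = -3·(8/5)²·((8/5)²-4·8·(8/5)+6·8²)/(24·200000) = -1048/1953125 m
Load 2 — point force P=12 kN at a=16/5 m (b=L-a=24/5):
  y_2 = -Px²(3a-x)/(6EI)  [x≤a] = -12·(8/5)²·(3·(16/5)-(8/5))/(6·200000) = -16/78125 m
Load 3 — triangular load w₀=-18 kN/m (0→w₀ over full span):
  y_3 = (w₀Lx³/12-w₀L²x²/6-w₀x⁵/(120L))/EI = ((-18)·8·(8/5)³/12-(-18)·8²·(8/5)²/6-(-18)·(8/5)⁵/(120·8))/200000 = 108048/48828125 m
Superposition: y = Σ y_i = 71848/48828125 m ≈ 0.001471 m

y(8/5) = 71848/48828125 m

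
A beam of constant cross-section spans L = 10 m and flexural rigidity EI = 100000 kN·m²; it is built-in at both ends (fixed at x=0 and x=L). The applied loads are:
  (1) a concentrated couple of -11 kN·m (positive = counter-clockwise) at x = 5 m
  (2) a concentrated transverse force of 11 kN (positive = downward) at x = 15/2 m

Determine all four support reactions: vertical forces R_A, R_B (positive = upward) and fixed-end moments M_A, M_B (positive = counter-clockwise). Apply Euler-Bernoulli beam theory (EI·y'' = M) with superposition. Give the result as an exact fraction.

R_A = 11/160 kN, M_A = 77/32 kN·m, R_B = 1749/160 kN, M_B = -583/32 kN·m

Load 1 — applied couple M₀=-11 kN·m at a=5 m (b=L-a=5):
  R_A = 6M₀ab/L³ = 6·(-11)·5·5/10³ = -33/20 kN
  M_A = M₀b(2a-b)/L² = (-11)·5·(2·5-5)/10² = -11/4 kN·m
  R_B = -6M₀ab/L³ = -6·(-11)·5·5/10³ = 33/20 kN
  M_B = M₀a(2b-a)/L² = (-11)·5·(2·5-5)/10² = -11/4 kN·m
Load 2 — point force P=11 kN at a=15/2 m (b=L-a=5/2):
  R_A = Pb²(3a+b)/L³ = 11·(5/2)²·(3·(15/2)+(5/2))/10³ = 55/32 kN
  M_A = Pab²/L² = 11·(15/2)·(5/2)²/10² = 165/32 kN·m
  R_B = Pa²(a+3b)/L³ = 11·(15/2)²·((15/2)+3·(5/2))/10³ = 297/32 kN
  M_B = -Pa²b/L² = -11·(15/2)²·(5/2)/10² = -495/32 kN·m
Superposition: R_A = 11/160 kN, M_A = 77/32 kN·m, R_B = 1749/160 kN, M_B = -583/32 kN·m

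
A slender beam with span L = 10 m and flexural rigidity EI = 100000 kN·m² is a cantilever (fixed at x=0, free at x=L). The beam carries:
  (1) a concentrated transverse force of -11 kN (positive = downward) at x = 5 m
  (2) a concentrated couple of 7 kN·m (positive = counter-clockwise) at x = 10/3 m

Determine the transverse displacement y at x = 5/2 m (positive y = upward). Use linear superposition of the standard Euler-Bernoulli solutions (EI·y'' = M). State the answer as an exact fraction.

Load 1 — point force P=-11 kN at a=5 m (b=L-a=5):
  y_1 = -Px²(3a-x)/(6EI)  [x≤a] = -(-11)·(5/2)²·(3·5-(5/2))/(6·100000) = 11/7680 m
Load 2 — applied couple M₀=7 kN·m at a=10/3 m (b=L-a=20/3):
  y_2 = M₀x²/(2EI)  [x≤a] = 7·(5/2)²/(2·100000) = 7/32000 m
Superposition: y = Σ y_i = 317/192000 m ≈ 0.001651 m

y(5/2) = 317/192000 m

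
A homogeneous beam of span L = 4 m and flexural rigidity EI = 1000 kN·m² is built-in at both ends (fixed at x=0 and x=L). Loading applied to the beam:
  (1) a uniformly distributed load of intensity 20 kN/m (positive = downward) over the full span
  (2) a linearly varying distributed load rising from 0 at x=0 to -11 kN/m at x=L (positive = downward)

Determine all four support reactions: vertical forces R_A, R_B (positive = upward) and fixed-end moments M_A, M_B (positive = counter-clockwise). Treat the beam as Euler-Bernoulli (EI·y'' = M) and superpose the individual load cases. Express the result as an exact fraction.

Load 1 — uniform load w=20 kN/m over full span:
  R_A = wL/2 = 20·4/2 = 40 kN
  M_A = wL²/12 = 20·4²/12 = 80/3 kN·m
  R_B = wL/2 = 20·4/2 = 40 kN
  M_B = -wL²/12 = -20·4²/12 = -80/3 kN·m
Load 2 — triangular load w₀=-11 kN/m (0→w₀ over full span):
  R_A = 3w₀L/20 = 3·(-11)·4/20 = -33/5 kN
  M_A = w₀L²/30 = (-11)·4²/30 = -88/15 kN·m
  R_B = 7w₀L/20 = 7·(-11)·4/20 = -77/5 kN
  M_B = -w₀L²/20 = -(-11)·4²/20 = 44/5 kN·m
Superposition: R_A = 167/5 kN, M_A = 104/5 kN·m, R_B = 123/5 kN, M_B = -268/15 kN·m

R_A = 167/5 kN, M_A = 104/5 kN·m, R_B = 123/5 kN, M_B = -268/15 kN·m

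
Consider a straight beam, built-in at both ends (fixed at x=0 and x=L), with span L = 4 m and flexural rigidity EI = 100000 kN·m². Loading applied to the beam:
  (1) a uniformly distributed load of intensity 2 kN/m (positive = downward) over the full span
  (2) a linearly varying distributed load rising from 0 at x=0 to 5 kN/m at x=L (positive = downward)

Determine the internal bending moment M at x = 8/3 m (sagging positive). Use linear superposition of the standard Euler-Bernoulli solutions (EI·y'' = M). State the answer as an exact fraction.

Load 1 — uniform load w=2 kN/m over full span:
  M_1 = wLx/2 - wL²/12 - wx²/2 = 2·4·(8/3)/2 - 2·4²/12 - 2·(8/3)²/2 = 8/9 kN·m
Load 2 — triangular load w₀=5 kN/m (0→w₀ over full span):
  M_2 = 3w₀Lx/20 - w₀L²/30 - w₀x³/(6L) = 3·5·4·(8/3)/20 - 5·4²/30 - 5·(8/3)³/(6·4) = 112/81 kN·m
Superposition: M = Σ M_i = 184/81 kN·m ≈ 2.271605 kN·m

M(8/3) = 184/81 kN·m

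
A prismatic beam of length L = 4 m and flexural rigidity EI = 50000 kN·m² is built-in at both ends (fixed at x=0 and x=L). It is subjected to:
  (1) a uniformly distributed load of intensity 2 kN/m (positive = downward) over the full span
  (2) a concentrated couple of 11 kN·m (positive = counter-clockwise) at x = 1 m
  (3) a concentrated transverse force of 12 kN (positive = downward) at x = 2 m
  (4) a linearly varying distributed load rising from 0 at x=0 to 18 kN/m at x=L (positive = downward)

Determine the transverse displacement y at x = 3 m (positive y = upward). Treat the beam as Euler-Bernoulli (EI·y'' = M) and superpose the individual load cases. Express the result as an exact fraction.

Load 1 — uniform load w=2 kN/m over full span:
  y_1 = -wx²(L-x)²/(24EI) = -2·3²·(4-3)²/(24·50000) = -3/200000 m
Load 2 — applied couple M₀=11 kN·m at a=1 m (b=L-a=3):
  y_2 = (R_Ax³/6 - M_Ax²/2 - M₀(x-a)²/2)/EI  [x>a] with R_A=99/32, M_A=-33/16 = ((99/32)·3³/6 - (-33/16)·3²/2 - 11·(3-1)²/2)/50000 = 77/3200000 m
Load 3 — point force P=12 kN at a=2 m (b=L-a=2):
  y_3 = -Pa²(L-x)²(3bL-(3b+a)(L-x))/(6L³EI)  [x>a] = -12·2²·(4-3)²·(3·2·4-(3·2+2)·(4-3))/(6·4³·50000) = -1/25000 m
Load 4 — triangular load w₀=18 kN/m (0→w₀ over full span):
  y_4 = -w₀x²(L-x)²(x+2L)/(120LEI) = -18·3²·(4-3)²·(3+2·4)/(120·4·50000) = -297/4000000 m
Superposition: y = Σ y_i = -1683/16000000 m ≈ -0.000105 m

y(3) = -1683/16000000 m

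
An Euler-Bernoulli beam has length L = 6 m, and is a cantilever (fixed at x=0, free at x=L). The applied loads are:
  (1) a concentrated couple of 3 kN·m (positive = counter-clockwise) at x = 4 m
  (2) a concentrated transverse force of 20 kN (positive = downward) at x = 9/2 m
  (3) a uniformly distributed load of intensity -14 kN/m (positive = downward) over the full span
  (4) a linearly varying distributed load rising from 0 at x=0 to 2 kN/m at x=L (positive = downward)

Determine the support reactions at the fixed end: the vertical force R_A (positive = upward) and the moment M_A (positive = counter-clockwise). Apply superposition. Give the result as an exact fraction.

Load 1 — applied couple M₀=3 kN·m at a=4 m (b=L-a=2):
  R_A = 0 kN
  M_A = -M₀ = -3 kN·m
Load 2 — point force P=20 kN at a=9/2 m (b=L-a=3/2):
  R_A = P = 20 kN
  M_A = Pa = 20·(9/2) = 90 kN·m
Load 3 — uniform load w=-14 kN/m over full span:
  R_A = wL = (-14)·6 = -84 kN
  M_A = wL²/2 = (-14)·6²/2 = -252 kN·m
Load 4 — triangular load w₀=2 kN/m (0→w₀ over full span):
  R_A = w₀L/2 = 2·6/2 = 6 kN
  M_A = w₀L²/3 = 2·6²/3 = 24 kN·m
Superposition: R_A = -58 kN, M_A = -141 kN·m

R_A = -58 kN, M_A = -141 kN·m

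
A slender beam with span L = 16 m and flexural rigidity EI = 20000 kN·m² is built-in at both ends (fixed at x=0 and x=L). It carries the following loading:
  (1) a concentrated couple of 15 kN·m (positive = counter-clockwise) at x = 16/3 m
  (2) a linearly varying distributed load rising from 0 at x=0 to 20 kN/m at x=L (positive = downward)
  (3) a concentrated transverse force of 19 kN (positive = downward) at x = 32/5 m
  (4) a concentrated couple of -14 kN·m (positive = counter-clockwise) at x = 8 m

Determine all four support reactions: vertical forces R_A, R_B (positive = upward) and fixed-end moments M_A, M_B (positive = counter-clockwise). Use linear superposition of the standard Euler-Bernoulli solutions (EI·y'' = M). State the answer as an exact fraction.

R_A = 120499/2000 kN, M_A = 158207/750 kN·m, R_B = 237501/2000 kN, M_B = -70921/250 kN·m

Load 1 — applied couple M₀=15 kN·m at a=16/3 m (b=L-a=32/3):
  R_A = 6M₀ab/L³ = 6·15·(16/3)·(32/3)/16³ = 5/4 kN
  M_A = M₀b(2a-b)/L² = 15·(32/3)·(2·(16/3)-(32/3))/16² = 0 kN·m
  R_B = -6M₀ab/L³ = -6·15·(16/3)·(32/3)/16³ = -5/4 kN
  M_B = M₀a(2b-a)/L² = 15·(16/3)·(2·(32/3)-(16/3))/16² = 5 kN·m
Load 2 — triangular load w₀=20 kN/m (0→w₀ over full span):
  R_A = 3w₀L/20 = 3·20·16/20 = 48 kN
  M_A = w₀L²/30 = 20·16²/30 = 512/3 kN·m
  R_B = 7w₀L/20 = 7·20·16/20 = 112 kN
  M_B = -w₀L²/20 = -20·16²/20 = -256 kN·m
Load 3 — point force P=19 kN at a=32/5 m (b=L-a=48/5):
  R_A = Pb²(3a+b)/L³ = 19·(48/5)²·(3·(32/5)+(48/5))/16³ = 1539/125 kN
  M_A = Pab²/L² = 19·(32/5)·(48/5)²/16² = 5472/125 kN·m
  R_B = Pa²(a+3b)/L³ = 19·(32/5)²·((32/5)+3·(48/5))/16³ = 836/125 kN
  M_B = -Pa²b/L² = -19·(32/5)²·(48/5)/16² = -3648/125 kN·m
Load 4 — applied couple M₀=-14 kN·m at a=8 m (b=L-a=8):
  R_A = 6M₀ab/L³ = 6·(-14)·8·8/16³ = -21/16 kN
  M_A = M₀b(2a-b)/L² = (-14)·8·(2·8-8)/16² = -7/2 kN·m
  R_B = -6M₀ab/L³ = -6·(-14)·8·8/16³ = 21/16 kN
  M_B = M₀a(2b-a)/L² = (-14)·8·(2·8-8)/16² = -7/2 kN·m
Superposition: R_A = 120499/2000 kN, M_A = 158207/750 kN·m, R_B = 237501/2000 kN, M_B = -70921/250 kN·m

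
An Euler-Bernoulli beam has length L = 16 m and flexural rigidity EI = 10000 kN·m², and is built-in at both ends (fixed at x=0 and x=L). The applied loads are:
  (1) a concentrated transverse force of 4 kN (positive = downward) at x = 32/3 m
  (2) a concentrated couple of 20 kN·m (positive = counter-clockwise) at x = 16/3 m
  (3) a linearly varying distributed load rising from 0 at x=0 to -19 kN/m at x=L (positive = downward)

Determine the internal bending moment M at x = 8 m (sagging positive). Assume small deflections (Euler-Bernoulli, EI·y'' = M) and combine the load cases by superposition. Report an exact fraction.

Load 1 — point force P=4 kN at a=32/3 m (b=L-a=16/3):
  M_1 = Pb²(3a+b)x/L³ - Pab²/L²  [x≤a] = 4·(16/3)²·(3·(32/3)+(16/3))·8/16³ - 4·(32/3)·(16/3)²/16² = 32/9 kN·m
Load 2 — applied couple M₀=20 kN·m at a=16/3 m (b=L-a=32/3):
  M_2 = R_Ax - M_A - M₀  [x>a] with R_A=5/3, M_A=0 = (5/3)·8 - 0 - 20 = -20/3 kN·m
Load 3 — triangular load w₀=-19 kN/m (0→w₀ over full span):
  M_3 = 3w₀Lx/20 - w₀L²/30 - w₀x³/(6L) = 3·(-19)·16·8/20 - (-19)·16²/30 - (-19)·8³/(6·16) = -304/3 kN·m
Superposition: M = Σ M_i = -940/9 kN·m ≈ -104.444444 kN·m

M(8) = -940/9 kN·m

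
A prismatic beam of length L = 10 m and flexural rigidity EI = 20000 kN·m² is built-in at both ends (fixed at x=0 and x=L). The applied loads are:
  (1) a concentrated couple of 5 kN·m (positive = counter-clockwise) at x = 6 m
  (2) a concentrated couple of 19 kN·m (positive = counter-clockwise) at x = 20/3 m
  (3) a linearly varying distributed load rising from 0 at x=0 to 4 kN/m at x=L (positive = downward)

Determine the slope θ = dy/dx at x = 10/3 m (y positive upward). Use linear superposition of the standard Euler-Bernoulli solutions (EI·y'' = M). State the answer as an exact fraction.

Load 1 — applied couple M₀=5 kN·m at a=6 m (b=L-a=4):
  θ_1 = (R_Ax²/2 - M_Ax)/EI  [x≤a] with R_A=18/25, M_A=8/5 = ((18/25)·(10/3)²/2 - (8/5)·(10/3))/20000 = -1/15000 rad
Load 2 — applied couple M₀=19 kN·m at a=20/3 m (b=L-a=10/3):
  θ_2 = (R_Ax²/2 - M_Ax)/EI  [x≤a] with R_A=38/15, M_A=19/3 = ((38/15)·(10/3)²/2 - (19/3)·(10/3))/20000 = -19/54000 rad
Load 3 — triangular load w₀=4 kN/m (0→w₀ over full span):
  θ_3 = -w₀(2x(L-x)(L-2x)(x+2L)+x²(L-x)²)/(120LEI) = -4·(2·(10/3)·(10-(10/3))·(10-2·(10/3))·((10/3)+2·10)+(10/3)²·(10-(10/3))²)/(120·10·20000) = -4/6075 rad
Superposition: θ = Σ θ_i = -2617/2430000 rad ≈ -0.001077 rad

θ(10/3) = -2617/2430000 rad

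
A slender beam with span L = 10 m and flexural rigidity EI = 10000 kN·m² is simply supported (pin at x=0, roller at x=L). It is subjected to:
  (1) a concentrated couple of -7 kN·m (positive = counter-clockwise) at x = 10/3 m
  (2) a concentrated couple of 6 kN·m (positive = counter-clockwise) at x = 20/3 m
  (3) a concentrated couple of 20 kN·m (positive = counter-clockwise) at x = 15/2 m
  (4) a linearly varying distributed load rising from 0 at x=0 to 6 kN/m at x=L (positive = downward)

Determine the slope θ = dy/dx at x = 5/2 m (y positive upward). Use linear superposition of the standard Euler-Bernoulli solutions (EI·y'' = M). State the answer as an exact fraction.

θ(5/2) = -27209/2304000 rad

Load 1 — applied couple M₀=-7 kN·m at a=10/3 m (b=L-a=20/3):
  θ_1 = (M₀x²/(2L)+C₁)/EI  [x≤a] with C₁=M₀(3b²-L²)/(6L)=-35/9 = ((-7)·(5/2)²/(2·10)+(-35/9))/10000 = -7/11520 rad
Load 2 — applied couple M₀=6 kN·m at a=20/3 m (b=L-a=10/3):
  θ_2 = (M₀x²/(2L)+C₁)/EI  [x≤a] with C₁=M₀(3b²-L²)/(6L)=-20/3 = (6·(5/2)²/(2·10)+(-20/3))/10000 = -23/48000 rad
Load 3 — applied couple M₀=20 kN·m at a=15/2 m (b=L-a=5/2):
  θ_3 = (M₀x²/(2L)+C₁)/EI  [x≤a] with C₁=M₀(3b²-L²)/(6L)=-325/12 = (20·(5/2)²/(2·10)+(-325/12))/10000 = -1/480 rad
Load 4 — triangular load w₀=6 kN/m (0→w₀ over full span):
  θ_4 = -w₀(7L⁴-30L²x²+15x⁴)/(360LEI) = -6·(7·10⁴-30·10²·(5/2)²+15·(5/2)⁴)/(360·10·10000) = -1327/153600 rad
Superposition: θ = Σ θ_i = -27209/2304000 rad ≈ -0.011809 rad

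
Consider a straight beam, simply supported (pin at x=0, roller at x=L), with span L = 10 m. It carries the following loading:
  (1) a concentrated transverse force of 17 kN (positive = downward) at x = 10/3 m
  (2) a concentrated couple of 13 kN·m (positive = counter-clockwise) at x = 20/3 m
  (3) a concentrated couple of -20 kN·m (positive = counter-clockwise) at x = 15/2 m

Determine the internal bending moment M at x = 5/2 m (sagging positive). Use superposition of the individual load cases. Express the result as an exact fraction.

M(5/2) = 319/12 kN·m

Load 1 — point force P=17 kN at a=10/3 m (b=L-a=20/3):
  M_1 = Pbx/L  [x≤a] = 17·(20/3)·(5/2)/10 = 85/3 kN·m
Load 2 — applied couple M₀=13 kN·m at a=20/3 m (b=L-a=10/3):
  M_2 = M₀x/L  [x≤a] = 13·(5/2)/10 = 13/4 kN·m
Load 3 — applied couple M₀=-20 kN·m at a=15/2 m (b=L-a=5/2):
  M_3 = M₀x/L  [x≤a] = (-20)·(5/2)/10 = -5 kN·m
Superposition: M = Σ M_i = 319/12 kN·m ≈ 26.583333 kN·m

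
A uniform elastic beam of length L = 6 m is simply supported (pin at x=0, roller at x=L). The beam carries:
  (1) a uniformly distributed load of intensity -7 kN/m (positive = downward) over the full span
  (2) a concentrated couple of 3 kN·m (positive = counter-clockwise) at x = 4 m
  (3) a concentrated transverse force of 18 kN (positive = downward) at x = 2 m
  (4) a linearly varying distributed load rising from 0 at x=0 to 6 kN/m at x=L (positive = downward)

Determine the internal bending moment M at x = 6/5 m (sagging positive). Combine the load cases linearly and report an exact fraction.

M(6/5) = 219/125 kN·m

Load 1 — uniform load w=-7 kN/m over full span:
  M_1 = wx(L-x)/2 = (-7)·(6/5)·(6-(6/5))/2 = -504/25 kN·m
Load 2 — applied couple M₀=3 kN·m at a=4 m (b=L-a=2):
  M_2 = M₀x/L  [x≤a] = 3·(6/5)/6 = 3/5 kN·m
Load 3 — point force P=18 kN at a=2 m (b=L-a=4):
  M_3 = Pbx/L  [x≤a] = 18·4·(6/5)/6 = 72/5 kN·m
Load 4 — triangular load w₀=6 kN/m (0→w₀ over full span):
  M_4 = w₀Lx/6 - w₀x³/(6L) = 6·6·(6/5)/6 - 6·(6/5)³/(6·6) = 864/125 kN·m
Superposition: M = Σ M_i = 219/125 kN·m ≈ 1.752000 kN·m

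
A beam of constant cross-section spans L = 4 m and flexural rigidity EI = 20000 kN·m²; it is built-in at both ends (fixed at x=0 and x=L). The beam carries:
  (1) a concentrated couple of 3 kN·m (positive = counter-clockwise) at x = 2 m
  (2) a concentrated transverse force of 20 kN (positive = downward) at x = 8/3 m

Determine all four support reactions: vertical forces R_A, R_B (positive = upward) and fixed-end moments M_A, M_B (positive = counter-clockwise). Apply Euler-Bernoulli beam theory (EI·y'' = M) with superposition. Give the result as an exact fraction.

R_A = 1363/216 kN, M_A = 721/108 kN·m, R_B = 2957/216 kN, M_B = -1199/108 kN·m

Load 1 — applied couple M₀=3 kN·m at a=2 m (b=L-a=2):
  R_A = 6M₀ab/L³ = 6·3·2·2/4³ = 9/8 kN
  M_A = M₀b(2a-b)/L² = 3·2·(2·2-2)/4² = 3/4 kN·m
  R_B = -6M₀ab/L³ = -6·3·2·2/4³ = -9/8 kN
  M_B = M₀a(2b-a)/L² = 3·2·(2·2-2)/4² = 3/4 kN·m
Load 2 — point force P=20 kN at a=8/3 m (b=L-a=4/3):
  R_A = Pb²(3a+b)/L³ = 20·(4/3)²·(3·(8/3)+(4/3))/4³ = 140/27 kN
  M_A = Pab²/L² = 20·(8/3)·(4/3)²/4² = 160/27 kN·m
  R_B = Pa²(a+3b)/L³ = 20·(8/3)²·((8/3)+3·(4/3))/4³ = 400/27 kN
  M_B = -Pa²b/L² = -20·(8/3)²·(4/3)/4² = -320/27 kN·m
Superposition: R_A = 1363/216 kN, M_A = 721/108 kN·m, R_B = 2957/216 kN, M_B = -1199/108 kN·m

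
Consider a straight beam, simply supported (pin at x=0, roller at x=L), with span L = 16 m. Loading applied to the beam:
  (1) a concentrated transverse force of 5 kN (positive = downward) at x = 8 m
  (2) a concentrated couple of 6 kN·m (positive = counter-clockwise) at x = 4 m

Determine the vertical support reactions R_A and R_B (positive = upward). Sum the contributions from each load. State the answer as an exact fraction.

Load 1 — point force P=5 kN at a=8 m (b=L-a=8):
  R_A = Pb/L = 5·8/16 = 5/2 kN
  R_B = Pa/L = 5·8/16 = 5/2 kN
Load 2 — applied couple M₀=6 kN·m at a=4 m (b=L-a=12):
  R_A = M₀/L = 6/16 = 3/8 kN
  R_B = -M₀/L = -6/16 = -3/8 kN
Superposition: R_A = 23/8 kN, R_B = 17/8 kN

R_A = 23/8 kN, R_B = 17/8 kN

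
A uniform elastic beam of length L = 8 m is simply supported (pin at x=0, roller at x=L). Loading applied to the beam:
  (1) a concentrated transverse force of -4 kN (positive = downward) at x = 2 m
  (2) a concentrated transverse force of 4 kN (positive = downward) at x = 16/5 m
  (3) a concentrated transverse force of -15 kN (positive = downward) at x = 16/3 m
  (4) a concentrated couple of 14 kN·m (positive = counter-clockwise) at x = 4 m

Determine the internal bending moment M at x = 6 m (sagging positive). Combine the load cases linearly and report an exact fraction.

M(6) = -223/10 kN·m

Load 1 — point force P=-4 kN at a=2 m (b=L-a=6):
  M_1 = Pa(L-x)/L  [x>a] = (-4)·2·(8-6)/8 = -2 kN·m
Load 2 — point force P=4 kN at a=16/5 m (b=L-a=24/5):
  M_2 = Pa(L-x)/L  [x>a] = 4·(16/5)·(8-6)/8 = 16/5 kN·m
Load 3 — point force P=-15 kN at a=16/3 m (b=L-a=8/3):
  M_3 = Pa(L-x)/L  [x>a] = (-15)·(16/3)·(8-6)/8 = -20 kN·m
Load 4 — applied couple M₀=14 kN·m at a=4 m (b=L-a=4):
  M_4 = M₀x/L - M₀  [x>a] = 14·6/8 - 14 = -7/2 kN·m
Superposition: M = Σ M_i = -223/10 kN·m ≈ -22.300000 kN·m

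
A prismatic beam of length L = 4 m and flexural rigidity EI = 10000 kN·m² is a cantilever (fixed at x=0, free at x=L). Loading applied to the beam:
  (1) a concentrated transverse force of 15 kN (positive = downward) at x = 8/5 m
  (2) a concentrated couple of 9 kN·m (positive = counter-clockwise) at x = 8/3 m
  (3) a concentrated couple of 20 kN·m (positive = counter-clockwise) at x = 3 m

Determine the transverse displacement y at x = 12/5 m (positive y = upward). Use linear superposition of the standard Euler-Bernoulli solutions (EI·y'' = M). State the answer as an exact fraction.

y(12/5) = 149/31250 m

Load 1 — point force P=15 kN at a=8/5 m (b=L-a=12/5):
  y_1 = -Pa²(3x-a)/(6EI)  [x>a] = -15·(8/5)²·(3·(12/5)-(8/5))/(6·10000) = -56/15625 m
Load 2 — applied couple M₀=9 kN·m at a=8/3 m (b=L-a=4/3):
  y_2 = M₀x²/(2EI)  [x≤a] = 9·(12/5)²/(2·10000) = 81/31250 m
Load 3 — applied couple M₀=20 kN·m at a=3 m (b=L-a=1):
  y_3 = M₀x²/(2EI)  [x≤a] = 20·(12/5)²/(2·10000) = 18/3125 m
Superposition: y = Σ y_i = 149/31250 m ≈ 0.004768 m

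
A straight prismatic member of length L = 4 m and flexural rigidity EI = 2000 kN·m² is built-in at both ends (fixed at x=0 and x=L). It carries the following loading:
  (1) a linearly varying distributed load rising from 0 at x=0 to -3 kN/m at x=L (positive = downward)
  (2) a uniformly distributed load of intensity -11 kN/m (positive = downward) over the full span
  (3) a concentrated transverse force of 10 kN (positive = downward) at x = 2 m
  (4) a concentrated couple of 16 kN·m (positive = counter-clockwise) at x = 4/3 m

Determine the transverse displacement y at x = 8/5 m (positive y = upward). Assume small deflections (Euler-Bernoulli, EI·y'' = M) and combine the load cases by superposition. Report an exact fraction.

Load 1 — triangular load w₀=-3 kN/m (0→w₀ over full span):
  y_1 = -w₀x²(L-x)²(x+2L)/(120LEI) = -(-3)·(8/5)²·(4-(8/5))²·((8/5)+2·4)/(120·4·2000) = 864/1953125 m
Load 2 — uniform load w=-11 kN/m over full span:
  y_2 = -wx²(L-x)²/(24EI) = -(-11)·(8/5)²·(4-(8/5))²/(24·2000) = 264/78125 m
Load 3 — point force P=10 kN at a=2 m (b=L-a=2):
  y_3 = -Pb²x²(3aL-(3a+b)x)/(6L³EI)  [x≤a] = -10·2²·(8/5)²·(3·2·4-(3·2+2)·(8/5))/(6·4³·2000) = -14/9375 m
Load 4 — applied couple M₀=16 kN·m at a=4/3 m (b=L-a=8/3):
  y_4 = (R_Ax³/6 - M_Ax²/2 - M₀(x-a)²/2)/EI  [x>a] with R_A=16/3, M_A=0 = ((16/3)·(8/5)³/6 - 0·(8/5)²/2 - 16·((8/5)-(4/3))²/2)/2000 = 24/15625 m
Superposition: y = Σ y_i = 22642/5859375 m ≈ 0.003864 m

y(8/5) = 22642/5859375 m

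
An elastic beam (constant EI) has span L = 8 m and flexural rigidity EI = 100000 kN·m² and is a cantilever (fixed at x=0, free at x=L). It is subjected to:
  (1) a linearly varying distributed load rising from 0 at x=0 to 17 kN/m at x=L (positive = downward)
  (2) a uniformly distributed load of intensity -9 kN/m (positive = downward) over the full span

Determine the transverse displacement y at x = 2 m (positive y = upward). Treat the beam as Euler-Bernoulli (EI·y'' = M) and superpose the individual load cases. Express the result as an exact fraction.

y(2) = -4477/3000000 m

Load 1 — triangular load w₀=17 kN/m (0→w₀ over full span):
  y_1 = (w₀Lx³/12-w₀L²x²/6-w₀x⁵/(120L))/EI = (17·8·2³/12-17·8²·2²/6-17·2⁵/(120·8))/100000 = -19057/3000000 m
Load 2 — uniform load w=-9 kN/m over full span:
  y_2 = -wx²(x²-4Lx+6L²)/(24EI) = -(-9)·2²·(2²-4·8·2+6·8²)/(24·100000) = 243/50000 m
Superposition: y = Σ y_i = -4477/3000000 m ≈ -0.001492 m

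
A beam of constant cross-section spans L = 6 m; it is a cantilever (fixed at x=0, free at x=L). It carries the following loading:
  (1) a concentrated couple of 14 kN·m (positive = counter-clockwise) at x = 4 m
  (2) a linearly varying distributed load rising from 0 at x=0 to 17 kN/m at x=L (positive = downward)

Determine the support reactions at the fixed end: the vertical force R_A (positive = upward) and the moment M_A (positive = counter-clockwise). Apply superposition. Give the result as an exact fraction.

Load 1 — applied couple M₀=14 kN·m at a=4 m (b=L-a=2):
  R_A = 0 kN
  M_A = -M₀ = -14 kN·m
Load 2 — triangular load w₀=17 kN/m (0→w₀ over full span):
  R_A = w₀L/2 = 17·6/2 = 51 kN
  M_A = w₀L²/3 = 17·6²/3 = 204 kN·m
Superposition: R_A = 51 kN, M_A = 190 kN·m

R_A = 51 kN, M_A = 190 kN·m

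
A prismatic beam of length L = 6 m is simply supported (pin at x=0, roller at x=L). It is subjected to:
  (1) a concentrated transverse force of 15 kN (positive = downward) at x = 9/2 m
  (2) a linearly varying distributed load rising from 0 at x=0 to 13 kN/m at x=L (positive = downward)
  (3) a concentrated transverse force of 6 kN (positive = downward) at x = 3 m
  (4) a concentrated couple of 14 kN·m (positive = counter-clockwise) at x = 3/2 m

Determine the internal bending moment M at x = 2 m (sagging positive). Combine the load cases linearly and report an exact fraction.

Load 1 — point force P=15 kN at a=9/2 m (b=L-a=3/2):
  M_1 = Pbx/L  [x≤a] = 15·(3/2)·2/6 = 15/2 kN·m
Load 2 — triangular load w₀=13 kN/m (0→w₀ over full span):
  M_2 = w₀Lx/6 - w₀x³/(6L) = 13·6·2/6 - 13·2³/(6·6) = 208/9 kN·m
Load 3 — point force P=6 kN at a=3 m (b=L-a=3):
  M_3 = Pbx/L  [x≤a] = 6·3·2/6 = 6 kN·m
Load 4 — applied couple M₀=14 kN·m at a=3/2 m (b=L-a=9/2):
  M_4 = M₀x/L - M₀  [x>a] = 14·2/6 - 14 = -28/3 kN·m
Superposition: M = Σ M_i = 491/18 kN·m ≈ 27.277778 kN·m

M(2) = 491/18 kN·m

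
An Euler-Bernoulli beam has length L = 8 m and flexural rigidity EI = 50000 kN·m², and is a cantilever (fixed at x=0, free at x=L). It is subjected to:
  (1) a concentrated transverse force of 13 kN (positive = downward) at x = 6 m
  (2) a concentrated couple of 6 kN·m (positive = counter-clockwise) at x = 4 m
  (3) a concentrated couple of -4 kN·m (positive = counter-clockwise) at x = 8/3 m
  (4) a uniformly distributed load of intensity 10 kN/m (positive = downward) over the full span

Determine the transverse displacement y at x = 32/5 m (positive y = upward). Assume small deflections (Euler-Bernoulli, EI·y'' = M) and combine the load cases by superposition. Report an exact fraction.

y(32/5) = -1331843/14062500 m

Load 1 — point force P=13 kN at a=6 m (b=L-a=2):
  y_1 = -Pa²(3x-a)/(6EI)  [x>a] = -13·6²·(3·(32/5)-6)/(6·50000) = -1287/62500 m
Load 2 — applied couple M₀=6 kN·m at a=4 m (b=L-a=4):
  y_2 = M₀a(2x-a)/(2EI)  [x>a] = 6·4·(2·(32/5)-4)/(2·50000) = 33/15625 m
Load 3 — applied couple M₀=-4 kN·m at a=8/3 m (b=L-a=16/3):
  y_3 = M₀a(2x-a)/(2EI)  [x>a] = (-4)·(8/3)·(2·(32/5)-(8/3))/(2·50000) = -152/140625 m
Load 4 — uniform load w=10 kN/m over full span:
  y_4 = -wx²(x²-4Lx+6L²)/(24EI) = -10·(32/5)²·((32/5)²-4·8·(32/5)+6·8²)/(24·50000) = -88064/1171875 m
Superposition: y = Σ y_i = -1331843/14062500 m ≈ -0.094709 m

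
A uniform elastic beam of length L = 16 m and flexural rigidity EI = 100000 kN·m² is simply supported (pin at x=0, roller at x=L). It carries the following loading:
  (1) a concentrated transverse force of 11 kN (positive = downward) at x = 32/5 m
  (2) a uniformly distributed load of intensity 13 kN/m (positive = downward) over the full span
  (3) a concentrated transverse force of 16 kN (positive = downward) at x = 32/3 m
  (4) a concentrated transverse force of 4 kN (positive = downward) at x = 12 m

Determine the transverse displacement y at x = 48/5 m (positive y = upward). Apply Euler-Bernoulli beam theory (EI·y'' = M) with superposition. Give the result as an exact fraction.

Load 1 — point force P=11 kN at a=32/5 m (b=L-a=48/5):
  y_1 = -Pa(L-x)(2Lx-a²-x²)/(6LEI)  [x>a] = -11·(32/5)·(16-(48/5))·(2·16·(48/5)-(32/5)²-(48/5)²)/(6·16·100000) = -47872/5859375 m
Load 2 — uniform load w=13 kN/m over full span:
  y_2 = -wx(L³-2Lx²+x³)/(24EI) = -13·(48/5)·(16³-2·16·(48/5)²+(48/5)³)/(24·100000) = -206336/1953125 m
Load 3 — point force P=16 kN at a=32/3 m (b=L-a=16/3):
  y_3 = -Pbx(L²-b²-x²)/(6LEI)  [x≤a] = -16·(16/3)·(48/5)·(16²-(16/3)²-(48/5)²)/(6·16·100000) = -121856/10546875 m
Load 4 — point force P=4 kN at a=12 m (b=L-a=4):
  y_4 = -Pbx(L²-b²-x²)/(6LEI)  [x≤a] = -4·4·(48/5)·(16²-4²-(48/5)²)/(6·16·100000) = -924/390625 m
Superposition: y = Σ y_i = -1347188/10546875 m ≈ -0.127733 m

y(48/5) = -1347188/10546875 m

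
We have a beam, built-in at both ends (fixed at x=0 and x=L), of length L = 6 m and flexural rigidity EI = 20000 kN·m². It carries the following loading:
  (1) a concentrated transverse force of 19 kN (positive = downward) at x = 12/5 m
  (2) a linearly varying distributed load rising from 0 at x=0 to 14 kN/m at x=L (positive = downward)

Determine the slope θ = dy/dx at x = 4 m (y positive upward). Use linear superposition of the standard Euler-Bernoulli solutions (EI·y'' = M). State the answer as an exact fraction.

Load 1 — point force P=19 kN at a=12/5 m (b=L-a=18/5):
  θ_1 = Pa²(L-x)(2bL-(3b+a)(L-x))/(2L³EI)  [x>a] = 19·(12/5)²·(6-4)·(2·(18/5)·6-(3·(18/5)+(12/5))·(6-4))/(2·6³·20000) = 133/312500 rad
Load 2 — triangular load w₀=14 kN/m (0→w₀ over full span):
  θ_2 = -w₀(2x(L-x)(L-2x)(x+2L)+x²(L-x)²)/(120LEI) = -14·(2·4·(6-4)·(6-2·4)·(4+2·6)+4²·(6-4)²)/(120·6·20000) = 49/112500 rad
Superposition: θ = Σ θ_i = 1211/1406250 rad ≈ 0.000861 rad

θ(4) = 1211/1406250 rad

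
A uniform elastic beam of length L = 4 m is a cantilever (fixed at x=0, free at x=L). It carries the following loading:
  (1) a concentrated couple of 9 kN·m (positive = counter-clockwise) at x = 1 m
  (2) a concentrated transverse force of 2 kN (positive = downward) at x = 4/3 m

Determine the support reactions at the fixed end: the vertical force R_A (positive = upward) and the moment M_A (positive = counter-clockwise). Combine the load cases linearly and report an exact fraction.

R_A = 2 kN, M_A = -19/3 kN·m

Load 1 — applied couple M₀=9 kN·m at a=1 m (b=L-a=3):
  R_A = 0 kN
  M_A = -M₀ = -9 kN·m
Load 2 — point force P=2 kN at a=4/3 m (b=L-a=8/3):
  R_A = P = 2 kN
  M_A = Pa = 2·(4/3) = 8/3 kN·m
Superposition: R_A = 2 kN, M_A = -19/3 kN·m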